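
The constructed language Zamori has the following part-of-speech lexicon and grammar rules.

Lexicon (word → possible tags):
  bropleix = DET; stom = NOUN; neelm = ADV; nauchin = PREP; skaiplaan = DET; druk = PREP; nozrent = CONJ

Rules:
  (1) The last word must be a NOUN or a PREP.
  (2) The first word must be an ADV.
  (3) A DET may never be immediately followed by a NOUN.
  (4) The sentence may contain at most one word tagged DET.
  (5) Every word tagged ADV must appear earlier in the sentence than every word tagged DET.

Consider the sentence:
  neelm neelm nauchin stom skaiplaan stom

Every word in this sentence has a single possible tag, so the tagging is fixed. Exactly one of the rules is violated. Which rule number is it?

Fixed tagging: ADV ADV PREP NOUN DET NOUN.
Checking each rule: R1 holds, R2 holds, R3 violated, R4 holds, R5 holds.
Only rule 3 fails.

3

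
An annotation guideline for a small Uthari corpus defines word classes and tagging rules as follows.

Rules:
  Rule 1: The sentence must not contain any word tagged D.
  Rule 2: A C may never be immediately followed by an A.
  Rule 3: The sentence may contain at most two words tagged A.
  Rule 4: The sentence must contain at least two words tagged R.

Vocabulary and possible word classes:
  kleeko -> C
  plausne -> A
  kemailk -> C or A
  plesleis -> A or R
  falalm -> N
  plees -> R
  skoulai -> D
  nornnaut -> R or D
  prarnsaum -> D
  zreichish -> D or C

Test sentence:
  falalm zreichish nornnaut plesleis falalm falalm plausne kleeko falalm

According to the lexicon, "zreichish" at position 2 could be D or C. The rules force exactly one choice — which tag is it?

Candidates per position — 1:falalm {N}; 2:zreichish {D,C}; 3:nornnaut {R,D}; 4:plesleis {A,R}; 5:falalm {N}; 6:falalm {N}; 7:plausne {A}; 8:kleeko {C}; 9:falalm {N}.
Position 2: tagging it D would leave rule 1 unsatisfiable, so it must be C.
Position 3: tagging it D would leave rule 1 unsatisfiable, so it must be R.
Position 4: tagging it A would leave rule 4 unsatisfiable, so it must be R.
The unique satisfying tagging is: N C R R N N A C N.
Rule-by-rule: rule 1 holds; rule 2 holds; rule 3 holds; rule 4 holds.

C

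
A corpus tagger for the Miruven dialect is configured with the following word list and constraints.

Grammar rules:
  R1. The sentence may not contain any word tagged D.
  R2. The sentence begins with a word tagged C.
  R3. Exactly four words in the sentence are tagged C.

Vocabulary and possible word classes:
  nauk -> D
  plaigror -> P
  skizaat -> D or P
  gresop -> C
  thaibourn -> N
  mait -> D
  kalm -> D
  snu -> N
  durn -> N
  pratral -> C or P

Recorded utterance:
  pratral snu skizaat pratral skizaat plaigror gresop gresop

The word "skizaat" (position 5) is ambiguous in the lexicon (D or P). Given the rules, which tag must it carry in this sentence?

Candidates per position — 1:pratral {C,P}; 2:snu {N}; 3:skizaat {D,P}; 4:pratral {C,P}; 5:skizaat {D,P}; 6:plaigror {P}; 7:gresop {C}; 8:gresop {C}.
Position 1: tagging it P would leave rule 2 unsatisfiable, so it must be C.
Position 3: tagging it D would leave rule 1 unsatisfiable, so it must be P.
Position 4: tagging it P would leave rule 3 unsatisfiable, so it must be C.
Position 5: tagging it D would leave rule 1 unsatisfiable, so it must be P.
The unique satisfying tagging is: C N P C P P C C.
Check: rule 1 holds; rule 2 holds; rule 3 holds.

P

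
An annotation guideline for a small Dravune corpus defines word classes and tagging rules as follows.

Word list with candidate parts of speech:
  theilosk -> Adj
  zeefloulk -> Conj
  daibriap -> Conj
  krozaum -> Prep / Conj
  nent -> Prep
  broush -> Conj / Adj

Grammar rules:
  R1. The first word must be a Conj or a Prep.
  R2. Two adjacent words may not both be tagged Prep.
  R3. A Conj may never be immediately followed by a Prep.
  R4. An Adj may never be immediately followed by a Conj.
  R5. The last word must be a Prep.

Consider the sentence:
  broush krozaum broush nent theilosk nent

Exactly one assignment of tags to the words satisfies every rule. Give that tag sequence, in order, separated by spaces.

Conj Conj Adj Prep Adj Prep

Candidates per position — 1:broush {Conj,Adj}; 2:krozaum {Prep,Conj}; 3:broush {Conj,Adj}; 4:nent {Prep}; 5:theilosk {Adj}; 6:nent {Prep}.
Word 1 cannot be Adj — rule 1 would then fail for every completion. It is Conj.
Word 2 cannot be Prep — rule 3 would then fail for every completion. It is Conj.
Word 3 cannot be Conj — rule 3 would then fail for every completion. It is Adj.
That leaves exactly one tagging: Conj Conj Adj Prep Adj Prep.
Checking: rule 1 holds; rule 2 holds; rule 3 holds; rule 4 holds; rule 5 holds.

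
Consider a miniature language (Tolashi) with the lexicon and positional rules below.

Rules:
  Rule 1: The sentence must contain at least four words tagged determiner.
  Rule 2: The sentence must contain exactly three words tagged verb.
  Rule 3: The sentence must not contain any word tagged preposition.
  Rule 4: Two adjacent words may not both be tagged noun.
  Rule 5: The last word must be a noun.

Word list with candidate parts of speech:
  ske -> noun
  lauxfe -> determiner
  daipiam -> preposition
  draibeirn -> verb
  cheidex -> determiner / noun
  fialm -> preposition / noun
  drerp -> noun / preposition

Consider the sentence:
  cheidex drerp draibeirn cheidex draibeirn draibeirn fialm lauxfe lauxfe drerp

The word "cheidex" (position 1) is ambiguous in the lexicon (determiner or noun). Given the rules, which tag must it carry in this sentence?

Candidates per position — 1:cheidex {determiner,noun}; 2:drerp {noun,preposition}; 3:draibeirn {verb}; 4:cheidex {determiner,noun}; 5:draibeirn {verb}; 6:draibeirn {verb}; 7:fialm {preposition,noun}; 8:lauxfe {determiner}; 9:lauxfe {determiner}; 10:drerp {noun,preposition}.
At position 1, choosing noun makes rule 1 impossible to satisfy; hence determiner.
At position 2, choosing preposition makes rule 3 impossible to satisfy; hence noun.
At position 4, choosing noun makes rule 1 impossible to satisfy; hence determiner.
At position 7, choosing preposition makes rule 3 impossible to satisfy; hence noun.
At position 10, choosing preposition makes rule 3 impossible to satisfy; hence noun.
The unique satisfying tagging is: determiner noun verb determiner verb verb noun determiner determiner noun.
Checking: rule 1 satisfied; rule 2 satisfied; rule 3 satisfied; rule 4 satisfied; rule 5 satisfied.

determiner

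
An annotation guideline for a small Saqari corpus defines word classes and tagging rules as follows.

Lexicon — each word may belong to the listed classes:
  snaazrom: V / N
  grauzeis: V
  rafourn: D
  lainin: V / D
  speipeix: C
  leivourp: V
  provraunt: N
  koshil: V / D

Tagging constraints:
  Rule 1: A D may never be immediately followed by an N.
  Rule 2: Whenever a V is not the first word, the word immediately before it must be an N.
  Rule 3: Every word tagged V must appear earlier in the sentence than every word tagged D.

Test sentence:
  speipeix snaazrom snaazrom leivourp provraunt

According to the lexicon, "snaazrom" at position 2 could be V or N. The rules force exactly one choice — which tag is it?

N

Candidates per position — 1:speipeix {C}; 2:snaazrom {V,N}; 3:snaazrom {V,N}; 4:leivourp {V}; 5:provraunt {N}.
If word 2 were V, no tagging could satisfy rule 2; so word 2 is N.
If word 3 were V, no tagging could satisfy rule 2; so word 3 is N.
The unique satisfying tagging is: C N N V N.
Check: rule 1 holds; rule 2 holds; rule 3 holds.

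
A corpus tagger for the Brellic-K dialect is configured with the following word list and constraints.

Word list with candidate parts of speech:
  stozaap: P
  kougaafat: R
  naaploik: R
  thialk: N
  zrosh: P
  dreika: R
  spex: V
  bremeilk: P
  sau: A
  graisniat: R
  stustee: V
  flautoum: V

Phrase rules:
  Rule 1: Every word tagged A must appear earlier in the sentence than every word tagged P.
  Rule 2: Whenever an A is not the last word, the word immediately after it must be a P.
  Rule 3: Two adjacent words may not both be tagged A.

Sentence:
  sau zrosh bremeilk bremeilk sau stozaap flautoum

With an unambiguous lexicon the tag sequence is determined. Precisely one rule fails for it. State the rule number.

Fixed tagging: A P P P A P V.
Rule check: R1 fail, R2 pass, R3 pass.
Only rule 1 fails.

1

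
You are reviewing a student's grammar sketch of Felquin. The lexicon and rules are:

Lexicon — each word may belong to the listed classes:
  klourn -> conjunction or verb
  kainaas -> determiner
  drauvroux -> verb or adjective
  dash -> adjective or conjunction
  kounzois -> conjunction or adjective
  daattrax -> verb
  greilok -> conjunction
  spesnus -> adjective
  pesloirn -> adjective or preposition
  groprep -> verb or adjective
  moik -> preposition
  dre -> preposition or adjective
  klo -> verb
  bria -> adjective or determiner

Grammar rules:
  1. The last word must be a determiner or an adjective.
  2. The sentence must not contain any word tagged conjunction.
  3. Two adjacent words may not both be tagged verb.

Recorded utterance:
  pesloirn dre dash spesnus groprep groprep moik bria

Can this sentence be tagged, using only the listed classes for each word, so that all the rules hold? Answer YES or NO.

YES

Candidates per position — 1:pesloirn {adjective,preposition}; 2:dre {preposition,adjective}; 3:dash {adjective,conjunction}; 4:spesnus {adjective}; 5:groprep {verb,adjective}; 6:groprep {verb,adjective}; 7:moik {preposition}; 8:bria {adjective,determiner}.
One satisfying assignment: preposition preposition adjective adjective adjective adjective preposition adjective.
Checking: rule 1 ✓; rule 2 ✓; rule 3 ✓.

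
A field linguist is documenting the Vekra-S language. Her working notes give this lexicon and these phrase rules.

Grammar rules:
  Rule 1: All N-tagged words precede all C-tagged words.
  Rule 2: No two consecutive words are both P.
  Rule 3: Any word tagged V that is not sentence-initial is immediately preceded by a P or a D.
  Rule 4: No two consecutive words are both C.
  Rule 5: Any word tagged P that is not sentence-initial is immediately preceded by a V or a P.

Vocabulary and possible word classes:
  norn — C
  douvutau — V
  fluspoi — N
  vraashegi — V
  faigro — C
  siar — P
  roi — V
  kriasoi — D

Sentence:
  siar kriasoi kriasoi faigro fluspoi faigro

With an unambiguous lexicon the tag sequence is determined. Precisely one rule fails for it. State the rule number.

1

Fixed tagging: P D D C N C.
Rule check: R1 violated, R2 holds, R3 holds, R4 holds, R5 holds.
Only rule 1 fails.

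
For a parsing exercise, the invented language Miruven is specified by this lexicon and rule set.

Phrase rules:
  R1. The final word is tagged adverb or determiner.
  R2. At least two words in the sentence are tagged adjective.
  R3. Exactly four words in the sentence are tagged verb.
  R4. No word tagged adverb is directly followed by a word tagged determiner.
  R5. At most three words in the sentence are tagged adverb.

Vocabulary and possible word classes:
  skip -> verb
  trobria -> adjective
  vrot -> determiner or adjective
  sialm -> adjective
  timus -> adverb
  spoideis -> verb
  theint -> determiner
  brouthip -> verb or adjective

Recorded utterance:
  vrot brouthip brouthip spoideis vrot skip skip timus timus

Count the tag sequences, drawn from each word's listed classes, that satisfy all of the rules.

Candidates per position — 1:vrot {determiner,adjective}; 2:brouthip {verb,adjective}; 3:brouthip {verb,adjective}; 4:spoideis {verb}; 5:vrot {determiner,adjective}; 6:skip {verb}; 7:skip {verb}; 8:timus {adverb}; 9:timus {adverb}.
There are 16 candidate sequences in total.
Checking each against the rules leaves 6 sequences.
Count = 6.

6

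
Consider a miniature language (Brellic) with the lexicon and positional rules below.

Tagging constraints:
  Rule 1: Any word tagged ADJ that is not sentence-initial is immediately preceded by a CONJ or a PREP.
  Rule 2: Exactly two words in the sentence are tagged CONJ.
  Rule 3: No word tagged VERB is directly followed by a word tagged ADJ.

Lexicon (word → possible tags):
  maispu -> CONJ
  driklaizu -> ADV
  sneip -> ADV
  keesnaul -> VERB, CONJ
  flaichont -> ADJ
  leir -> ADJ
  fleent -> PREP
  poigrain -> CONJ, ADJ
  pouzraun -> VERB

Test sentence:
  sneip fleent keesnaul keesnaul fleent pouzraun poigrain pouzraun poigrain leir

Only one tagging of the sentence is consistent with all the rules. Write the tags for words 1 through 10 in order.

Candidates per position — 1:sneip {ADV}; 2:fleent {PREP}; 3:keesnaul {VERB,CONJ}; 4:keesnaul {VERB,CONJ}; 5:fleent {PREP}; 6:pouzraun {VERB}; 7:poigrain {CONJ,ADJ}; 8:pouzraun {VERB}; 9:poigrain {CONJ,ADJ}; 10:leir {ADJ}.
Position 7: ADJ is ruled out by rule 1; that leaves CONJ.
Position 9: ADJ is ruled out by rule 1; that leaves CONJ.
Position 3: CONJ is ruled out by rule 2; that leaves VERB.
Position 4: CONJ is ruled out by rule 2; that leaves VERB.
That leaves exactly one tagging: ADV PREP VERB VERB PREP VERB CONJ VERB CONJ ADJ.
Checking: rule 1 ✓; rule 2 ✓; rule 3 ✓.

ADV PREP VERB VERB PREP VERB CONJ VERB CONJ ADJ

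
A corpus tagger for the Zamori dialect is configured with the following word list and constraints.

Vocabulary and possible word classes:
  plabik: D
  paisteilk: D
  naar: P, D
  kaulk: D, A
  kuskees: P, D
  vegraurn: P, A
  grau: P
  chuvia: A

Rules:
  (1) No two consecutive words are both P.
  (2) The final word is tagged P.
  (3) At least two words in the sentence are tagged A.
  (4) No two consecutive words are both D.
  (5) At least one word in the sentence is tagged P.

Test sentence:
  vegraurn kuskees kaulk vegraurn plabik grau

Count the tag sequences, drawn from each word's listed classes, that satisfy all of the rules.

Candidates per position — 1:vegraurn {P,A}; 2:kuskees {P,D}; 3:kaulk {D,A}; 4:vegraurn {P,A}; 5:plabik {D}; 6:grau {P}.
There are 16 candidate sequences in total.
Checking each against the rules leaves 6 sequences.
Count = 6.

6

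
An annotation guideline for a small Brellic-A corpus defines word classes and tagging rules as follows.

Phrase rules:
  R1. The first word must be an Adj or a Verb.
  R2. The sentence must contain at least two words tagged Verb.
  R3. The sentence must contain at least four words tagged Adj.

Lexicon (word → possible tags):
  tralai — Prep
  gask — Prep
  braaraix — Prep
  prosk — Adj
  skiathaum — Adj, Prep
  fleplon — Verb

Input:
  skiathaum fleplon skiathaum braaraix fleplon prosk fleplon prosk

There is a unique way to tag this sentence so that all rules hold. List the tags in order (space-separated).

Adj Verb Adj Prep Verb Adj Verb Adj

Candidates per position — 1:skiathaum {Adj,Prep}; 2:fleplon {Verb}; 3:skiathaum {Adj,Prep}; 4:braaraix {Prep}; 5:fleplon {Verb}; 6:prosk {Adj}; 7:fleplon {Verb}; 8:prosk {Adj}.
Word 1 cannot be Prep — rule 1 would then fail for every completion. It is Adj.
Word 3 cannot be Prep — rule 3 would then fail for every completion. It is Adj.
That leaves exactly one tagging: Adj Verb Adj Prep Verb Adj Verb Adj.
Rule-by-rule: rule 1 satisfied; rule 2 satisfied; rule 3 satisfied.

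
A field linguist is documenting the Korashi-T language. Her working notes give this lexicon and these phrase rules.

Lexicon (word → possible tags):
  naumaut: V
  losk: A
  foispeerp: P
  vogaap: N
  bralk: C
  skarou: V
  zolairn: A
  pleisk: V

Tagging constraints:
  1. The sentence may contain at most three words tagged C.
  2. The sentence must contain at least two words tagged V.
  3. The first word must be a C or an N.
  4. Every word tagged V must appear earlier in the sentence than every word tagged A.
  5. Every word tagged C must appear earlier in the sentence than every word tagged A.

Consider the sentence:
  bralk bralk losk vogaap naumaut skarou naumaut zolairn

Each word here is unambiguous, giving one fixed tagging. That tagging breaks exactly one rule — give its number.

Fixed tagging: C C A N V V V A.
Checking each rule: R1 holds, R2 holds, R3 holds, R4 violated, R5 holds.
Only rule 4 fails.

4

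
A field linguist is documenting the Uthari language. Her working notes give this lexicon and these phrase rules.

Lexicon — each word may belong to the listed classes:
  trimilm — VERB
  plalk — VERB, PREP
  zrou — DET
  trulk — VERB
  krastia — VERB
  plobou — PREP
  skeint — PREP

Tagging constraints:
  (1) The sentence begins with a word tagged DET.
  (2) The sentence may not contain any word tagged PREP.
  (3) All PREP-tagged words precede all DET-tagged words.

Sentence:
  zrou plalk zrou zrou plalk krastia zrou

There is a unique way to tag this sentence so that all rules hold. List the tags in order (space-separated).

Candidates per position — 1:zrou {DET}; 2:plalk {VERB,PREP}; 3:zrou {DET}; 4:zrou {DET}; 5:plalk {VERB,PREP}; 6:krastia {VERB}; 7:zrou {DET}.
If word 2 were PREP, no tagging could satisfy rule 2; so word 2 is VERB.
If word 5 were PREP, no tagging could satisfy rule 2; so word 5 is VERB.
So the tagging must be: DET VERB DET DET VERB VERB DET.
Verifying each rule — rule 1 holds; rule 2 holds; rule 3 holds.

DET VERB DET DET VERB VERB DET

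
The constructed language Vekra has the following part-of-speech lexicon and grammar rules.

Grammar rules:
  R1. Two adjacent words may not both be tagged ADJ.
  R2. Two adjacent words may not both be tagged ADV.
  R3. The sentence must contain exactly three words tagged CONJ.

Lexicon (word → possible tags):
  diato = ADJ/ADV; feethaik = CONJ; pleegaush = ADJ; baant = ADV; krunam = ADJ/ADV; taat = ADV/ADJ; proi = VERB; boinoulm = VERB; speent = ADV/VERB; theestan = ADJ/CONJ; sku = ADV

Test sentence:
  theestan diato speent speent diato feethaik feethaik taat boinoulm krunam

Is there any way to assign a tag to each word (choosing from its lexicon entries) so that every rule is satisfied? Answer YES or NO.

YES

Candidates per position — 1:theestan {ADJ,CONJ}; 2:diato {ADJ,ADV}; 3:speent {ADV,VERB}; 4:speent {ADV,VERB}; 5:diato {ADJ,ADV}; 6:feethaik {CONJ}; 7:feethaik {CONJ}; 8:taat {ADV,ADJ}; 9:boinoulm {VERB}; 10:krunam {ADJ,ADV}.
One satisfying assignment: CONJ ADJ ADV VERB ADJ CONJ CONJ ADJ VERB ADJ.
Verifying each rule — rule 1 ✓; rule 2 ✓; rule 3 ✓.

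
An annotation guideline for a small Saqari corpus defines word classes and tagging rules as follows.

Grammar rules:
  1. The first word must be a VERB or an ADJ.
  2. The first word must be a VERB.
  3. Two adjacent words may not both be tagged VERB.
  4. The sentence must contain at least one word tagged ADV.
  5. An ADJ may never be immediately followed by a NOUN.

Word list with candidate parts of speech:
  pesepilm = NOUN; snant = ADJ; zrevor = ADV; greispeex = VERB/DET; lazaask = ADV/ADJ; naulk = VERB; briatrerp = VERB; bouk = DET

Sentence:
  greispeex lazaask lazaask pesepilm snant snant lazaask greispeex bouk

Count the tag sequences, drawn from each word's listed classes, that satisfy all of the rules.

Candidates per position — 1:greispeex {VERB,DET}; 2:lazaask {ADV,ADJ}; 3:lazaask {ADV,ADJ}; 4:pesepilm {NOUN}; 5:snant {ADJ}; 6:snant {ADJ}; 7:lazaask {ADV,ADJ}; 8:greispeex {VERB,DET}; 9:bouk {DET}.
There are 32 candidate sequences in total.
Checking each against the rules leaves 8 sequences.
Count = 8.

8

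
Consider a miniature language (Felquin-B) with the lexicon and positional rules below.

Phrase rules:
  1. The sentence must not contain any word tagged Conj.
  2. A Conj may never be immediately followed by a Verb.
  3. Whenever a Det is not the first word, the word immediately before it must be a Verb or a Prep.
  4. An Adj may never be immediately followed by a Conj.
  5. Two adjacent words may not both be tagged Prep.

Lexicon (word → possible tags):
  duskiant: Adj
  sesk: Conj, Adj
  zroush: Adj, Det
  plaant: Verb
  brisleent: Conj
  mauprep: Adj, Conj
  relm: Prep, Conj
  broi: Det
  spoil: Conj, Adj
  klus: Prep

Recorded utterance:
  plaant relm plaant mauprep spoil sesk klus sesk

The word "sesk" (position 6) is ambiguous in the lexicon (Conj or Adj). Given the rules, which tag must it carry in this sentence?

Adj

Candidates per position — 1:plaant {Verb}; 2:relm {Prep,Conj}; 3:plaant {Verb}; 4:mauprep {Adj,Conj}; 5:spoil {Conj,Adj}; 6:sesk {Conj,Adj}; 7:klus {Prep}; 8:sesk {Conj,Adj}.
If word 2 were Conj, no tagging could satisfy rule 1; so word 2 is Prep.
If word 4 were Conj, no tagging could satisfy rule 1; so word 4 is Adj.
If word 5 were Conj, no tagging could satisfy rule 1; so word 5 is Adj.
If word 6 were Conj, no tagging could satisfy rule 1; so word 6 is Adj.
If word 8 were Conj, no tagging could satisfy rule 1; so word 8 is Adj.
That leaves exactly one tagging: Verb Prep Verb Adj Adj Adj Prep Adj.
Checking: rule 1 ok; rule 2 ok; rule 3 ok; rule 4 ok; rule 5 ok.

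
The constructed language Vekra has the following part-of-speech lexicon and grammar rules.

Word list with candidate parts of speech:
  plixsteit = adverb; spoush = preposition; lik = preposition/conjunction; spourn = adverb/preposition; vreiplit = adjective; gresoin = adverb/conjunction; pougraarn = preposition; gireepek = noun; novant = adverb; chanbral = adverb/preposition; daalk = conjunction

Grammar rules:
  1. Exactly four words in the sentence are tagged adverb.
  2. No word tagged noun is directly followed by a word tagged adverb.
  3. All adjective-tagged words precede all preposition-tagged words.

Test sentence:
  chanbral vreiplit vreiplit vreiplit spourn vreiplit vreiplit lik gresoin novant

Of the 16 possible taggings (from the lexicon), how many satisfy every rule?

2

Candidates per position — 1:chanbral {adverb,preposition}; 2:vreiplit {adjective}; 3:vreiplit {adjective}; 4:vreiplit {adjective}; 5:spourn {adverb,preposition}; 6:vreiplit {adjective}; 7:vreiplit {adjective}; 8:lik {preposition,conjunction}; 9:gresoin {adverb,conjunction}; 10:novant {adverb}.
There are 16 candidate sequences in total.
The sequences that satisfy every rule: adverb adjective adjective adjective adverb adjective adjective preposition adverb adverb; adverb adjective adjective adjective adverb adjective adjective conjunction adverb adverb.
Count = 2.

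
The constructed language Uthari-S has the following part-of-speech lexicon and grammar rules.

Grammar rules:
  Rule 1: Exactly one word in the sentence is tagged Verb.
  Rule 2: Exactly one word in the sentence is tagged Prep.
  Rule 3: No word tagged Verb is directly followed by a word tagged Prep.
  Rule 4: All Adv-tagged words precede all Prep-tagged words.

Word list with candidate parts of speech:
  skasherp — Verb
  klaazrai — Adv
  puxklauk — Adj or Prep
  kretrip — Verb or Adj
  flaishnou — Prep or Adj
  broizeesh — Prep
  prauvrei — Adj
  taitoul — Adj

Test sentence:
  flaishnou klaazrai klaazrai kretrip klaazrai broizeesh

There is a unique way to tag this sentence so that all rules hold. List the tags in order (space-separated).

Candidates per position — 1:flaishnou {Prep,Adj}; 2:klaazrai {Adv}; 3:klaazrai {Adv}; 4:kretrip {Verb,Adj}; 5:klaazrai {Adv}; 6:broizeesh {Prep}.
At position 1, choosing Prep makes rule 2 impossible to satisfy; hence Adj.
At position 4, choosing Adj makes rule 1 impossible to satisfy; hence Verb.
The only consistent sequence is: Adj Adv Adv Verb Adv Prep.
Rule-by-rule: rule 1 holds; rule 2 holds; rule 3 holds; rule 4 holds.

Adj Adv Adv Verb Adv Prep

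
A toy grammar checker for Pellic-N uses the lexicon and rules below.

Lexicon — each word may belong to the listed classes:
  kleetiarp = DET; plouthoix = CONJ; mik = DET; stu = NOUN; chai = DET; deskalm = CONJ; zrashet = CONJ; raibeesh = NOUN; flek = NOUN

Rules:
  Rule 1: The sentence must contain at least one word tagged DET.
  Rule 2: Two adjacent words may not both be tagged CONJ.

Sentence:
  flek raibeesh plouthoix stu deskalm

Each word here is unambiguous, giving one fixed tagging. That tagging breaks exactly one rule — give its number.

1

Fixed tagging: NOUN NOUN CONJ NOUN CONJ.
Checking each rule: R1 violated, R2 holds.
Only rule 1 fails.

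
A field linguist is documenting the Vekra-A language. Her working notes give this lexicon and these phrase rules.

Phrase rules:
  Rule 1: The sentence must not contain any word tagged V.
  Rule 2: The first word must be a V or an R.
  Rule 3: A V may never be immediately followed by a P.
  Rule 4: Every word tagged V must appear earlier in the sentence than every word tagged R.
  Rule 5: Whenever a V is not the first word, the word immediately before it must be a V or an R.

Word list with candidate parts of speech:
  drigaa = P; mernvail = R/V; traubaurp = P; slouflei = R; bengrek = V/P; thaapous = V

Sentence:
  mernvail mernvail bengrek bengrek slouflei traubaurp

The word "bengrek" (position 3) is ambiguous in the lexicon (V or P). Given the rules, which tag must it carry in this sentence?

P

Candidates per position — 1:mernvail {R,V}; 2:mernvail {R,V}; 3:bengrek {V,P}; 4:bengrek {V,P}; 5:slouflei {R}; 6:traubaurp {P}.
Position 1: V is ruled out by rule 1; that leaves R.
Position 2: V is ruled out by rule 1; that leaves R.
Position 3: V is ruled out by rule 1; that leaves P.
Position 4: V is ruled out by rule 1; that leaves P.
The only consistent sequence is: R R P P R P.
Checking: rule 1 satisfied; rule 2 satisfied; rule 3 satisfied; rule 4 satisfied; rule 5 satisfied.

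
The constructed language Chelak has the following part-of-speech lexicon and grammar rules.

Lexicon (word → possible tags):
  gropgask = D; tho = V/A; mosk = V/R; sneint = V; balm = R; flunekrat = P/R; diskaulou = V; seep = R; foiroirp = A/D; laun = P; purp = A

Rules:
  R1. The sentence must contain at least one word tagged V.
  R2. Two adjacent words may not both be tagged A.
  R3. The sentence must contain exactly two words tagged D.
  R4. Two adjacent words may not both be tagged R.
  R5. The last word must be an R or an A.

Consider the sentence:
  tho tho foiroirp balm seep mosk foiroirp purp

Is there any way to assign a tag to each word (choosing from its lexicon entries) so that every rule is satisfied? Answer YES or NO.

NO

Candidates per position — 1:tho {V,A}; 2:tho {V,A}; 3:foiroirp {A,D}; 4:balm {R}; 5:seep {R}; 6:mosk {V,R}; 7:foiroirp {A,D}; 8:purp {A}.
Rule 4 cannot be satisfied by any choice of tags from the lexicon.
So there is no consistent tagging.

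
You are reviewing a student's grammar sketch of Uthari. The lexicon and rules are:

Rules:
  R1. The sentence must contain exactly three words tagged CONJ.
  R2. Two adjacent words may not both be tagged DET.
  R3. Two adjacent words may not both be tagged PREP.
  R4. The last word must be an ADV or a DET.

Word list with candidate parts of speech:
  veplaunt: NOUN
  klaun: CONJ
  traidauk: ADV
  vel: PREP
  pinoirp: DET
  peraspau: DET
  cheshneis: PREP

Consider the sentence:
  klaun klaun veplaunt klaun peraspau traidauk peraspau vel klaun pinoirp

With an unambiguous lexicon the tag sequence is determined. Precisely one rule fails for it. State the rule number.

Fixed tagging: CONJ CONJ NOUN CONJ DET ADV DET PREP CONJ DET.
Rule check: R1 fail, R2 pass, R3 pass, R4 pass.
Only rule 1 fails.

1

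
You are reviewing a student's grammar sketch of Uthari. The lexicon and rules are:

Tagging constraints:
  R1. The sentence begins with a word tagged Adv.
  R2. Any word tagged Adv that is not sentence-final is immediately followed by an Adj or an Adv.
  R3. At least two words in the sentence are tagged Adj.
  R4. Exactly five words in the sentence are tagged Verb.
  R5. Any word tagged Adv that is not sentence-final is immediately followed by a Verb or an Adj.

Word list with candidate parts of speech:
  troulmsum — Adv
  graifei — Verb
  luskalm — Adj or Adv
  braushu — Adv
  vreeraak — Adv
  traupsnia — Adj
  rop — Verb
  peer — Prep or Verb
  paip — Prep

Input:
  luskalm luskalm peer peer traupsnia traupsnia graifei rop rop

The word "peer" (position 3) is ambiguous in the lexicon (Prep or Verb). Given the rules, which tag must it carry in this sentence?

Verb

Candidates per position — 1:luskalm {Adj,Adv}; 2:luskalm {Adj,Adv}; 3:peer {Prep,Verb}; 4:peer {Prep,Verb}; 5:traupsnia {Adj}; 6:traupsnia {Adj}; 7:graifei {Verb}; 8:rop {Verb}; 9:rop {Verb}.
At position 1, choosing Adj makes rule 1 impossible to satisfy; hence Adv.
At position 2, choosing Adv makes rule 2 impossible to satisfy; hence Adj.
At position 3, choosing Prep makes rule 4 impossible to satisfy; hence Verb.
At position 4, choosing Prep makes rule 4 impossible to satisfy; hence Verb.
So the tagging must be: Adv Adj Verb Verb Adj Adj Verb Verb Verb.
Checking: rule 1 ✓; rule 2 ✓; rule 3 ✓; rule 4 ✓; rule 5 ✓.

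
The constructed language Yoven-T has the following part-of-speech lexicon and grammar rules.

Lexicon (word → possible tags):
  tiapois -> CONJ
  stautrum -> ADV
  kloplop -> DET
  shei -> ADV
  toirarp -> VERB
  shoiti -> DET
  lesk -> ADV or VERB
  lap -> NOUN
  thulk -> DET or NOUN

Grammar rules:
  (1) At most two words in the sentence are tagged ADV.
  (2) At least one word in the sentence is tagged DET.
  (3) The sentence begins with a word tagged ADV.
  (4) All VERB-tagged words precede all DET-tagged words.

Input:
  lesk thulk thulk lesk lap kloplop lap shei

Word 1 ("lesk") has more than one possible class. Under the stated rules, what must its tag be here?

Candidates per position — 1:lesk {ADV,VERB}; 2:thulk {DET,NOUN}; 3:thulk {DET,NOUN}; 4:lesk {ADV,VERB}; 5:lap {NOUN}; 6:kloplop {DET}; 7:lap {NOUN}; 8:shei {ADV}.
Position 1: tagging it VERB would leave rule 3 unsatisfiable, so it must be ADV.
Position 4: tagging it ADV would leave rule 1 unsatisfiable, so it must be VERB.
Position 2: tagging it DET would leave rule 4 unsatisfiable, so it must be NOUN.
Position 3: tagging it DET would leave rule 4 unsatisfiable, so it must be NOUN.
So the tagging must be: ADV NOUN NOUN VERB NOUN DET NOUN ADV.
Verifying each rule — rule 1 holds; rule 2 holds; rule 3 holds; rule 4 holds.

ADV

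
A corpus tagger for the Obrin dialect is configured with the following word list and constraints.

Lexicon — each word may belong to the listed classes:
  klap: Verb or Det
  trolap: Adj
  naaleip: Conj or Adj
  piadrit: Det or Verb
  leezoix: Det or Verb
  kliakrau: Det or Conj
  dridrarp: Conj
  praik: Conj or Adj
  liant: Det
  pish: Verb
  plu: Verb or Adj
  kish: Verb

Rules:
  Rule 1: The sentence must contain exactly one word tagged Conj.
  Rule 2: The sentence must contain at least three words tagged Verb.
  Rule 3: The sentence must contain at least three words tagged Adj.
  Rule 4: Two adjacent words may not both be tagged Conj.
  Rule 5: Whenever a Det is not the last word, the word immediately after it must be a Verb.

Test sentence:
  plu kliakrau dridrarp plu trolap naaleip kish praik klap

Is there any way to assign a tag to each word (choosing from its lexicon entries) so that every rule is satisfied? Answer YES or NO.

NO

Candidates per position — 1:plu {Verb,Adj}; 2:kliakrau {Det,Conj}; 3:dridrarp {Conj}; 4:plu {Verb,Adj}; 5:trolap {Adj}; 6:naaleip {Conj,Adj}; 7:kish {Verb}; 8:praik {Conj,Adj}; 9:klap {Verb,Det}.
Every candidate sequence violates at least one rule; no consistent tagging exists.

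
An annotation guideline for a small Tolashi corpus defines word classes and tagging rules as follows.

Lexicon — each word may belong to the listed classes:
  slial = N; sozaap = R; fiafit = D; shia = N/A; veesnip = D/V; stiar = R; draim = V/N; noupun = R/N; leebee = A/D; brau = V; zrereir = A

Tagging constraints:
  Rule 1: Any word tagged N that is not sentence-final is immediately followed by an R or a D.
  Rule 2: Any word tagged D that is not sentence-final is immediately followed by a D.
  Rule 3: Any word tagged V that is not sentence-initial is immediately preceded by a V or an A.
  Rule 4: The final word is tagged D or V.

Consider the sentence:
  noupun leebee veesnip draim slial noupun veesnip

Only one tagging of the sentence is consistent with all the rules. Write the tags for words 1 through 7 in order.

Candidates per position — 1:noupun {R,N}; 2:leebee {A,D}; 3:veesnip {D,V}; 4:draim {V,N}; 5:slial {N}; 6:noupun {R,N}; 7:veesnip {D,V}.
At position 2, choosing D makes rule 2 impossible to satisfy; hence A.
At position 3, choosing D makes rule 2 impossible to satisfy; hence V.
At position 4, choosing N makes rule 1 impossible to satisfy; hence V.
At position 6, choosing N makes rule 1 impossible to satisfy; hence R.
At position 7, choosing V makes rule 3 impossible to satisfy; hence D.
At position 1, choosing N makes rule 1 impossible to satisfy; hence R.
The only consistent sequence is: R A V V N R D.
Checking: rule 1 satisfied; rule 2 satisfied; rule 3 satisfied; rule 4 satisfied.

R A V V N R D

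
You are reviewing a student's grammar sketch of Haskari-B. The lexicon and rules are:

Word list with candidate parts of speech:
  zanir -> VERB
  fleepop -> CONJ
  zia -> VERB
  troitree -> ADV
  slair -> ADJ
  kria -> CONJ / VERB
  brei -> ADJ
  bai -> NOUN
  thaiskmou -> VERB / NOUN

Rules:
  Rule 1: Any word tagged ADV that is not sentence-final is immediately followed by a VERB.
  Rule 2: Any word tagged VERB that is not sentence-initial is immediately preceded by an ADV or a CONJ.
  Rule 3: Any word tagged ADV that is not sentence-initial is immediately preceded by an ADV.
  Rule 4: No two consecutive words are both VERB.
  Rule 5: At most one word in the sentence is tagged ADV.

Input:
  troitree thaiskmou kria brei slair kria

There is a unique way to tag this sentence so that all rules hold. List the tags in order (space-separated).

ADV VERB CONJ ADJ ADJ CONJ

Candidates per position — 1:troitree {ADV}; 2:thaiskmou {VERB,NOUN}; 3:kria {CONJ,VERB}; 4:brei {ADJ}; 5:slair {ADJ}; 6:kria {CONJ,VERB}.
Position 2: NOUN is ruled out by rule 1; that leaves VERB.
Position 3: VERB is ruled out by rule 2; that leaves CONJ.
Position 6: VERB is ruled out by rule 2; that leaves CONJ.
That leaves exactly one tagging: ADV VERB CONJ ADJ ADJ CONJ.
Checking: rule 1 ok; rule 2 ok; rule 3 ok; rule 4 ok; rule 5 ok.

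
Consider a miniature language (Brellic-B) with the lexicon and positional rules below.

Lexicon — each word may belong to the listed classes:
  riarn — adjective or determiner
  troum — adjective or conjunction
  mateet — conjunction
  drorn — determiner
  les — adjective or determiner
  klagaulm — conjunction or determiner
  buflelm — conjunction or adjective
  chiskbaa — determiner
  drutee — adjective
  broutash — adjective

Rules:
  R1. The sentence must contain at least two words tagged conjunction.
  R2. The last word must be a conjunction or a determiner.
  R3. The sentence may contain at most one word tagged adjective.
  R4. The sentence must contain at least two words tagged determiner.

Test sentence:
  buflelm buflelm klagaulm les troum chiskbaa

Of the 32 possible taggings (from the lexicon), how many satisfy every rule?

Candidates per position — 1:buflelm {conjunction,adjective}; 2:buflelm {conjunction,adjective}; 3:klagaulm {conjunction,determiner}; 4:les {adjective,determiner}; 5:troum {adjective,conjunction}; 6:chiskbaa {determiner}.
There are 32 candidate sequences in total.
Checking each against the rules leaves 9 sequences.
Count = 9.

9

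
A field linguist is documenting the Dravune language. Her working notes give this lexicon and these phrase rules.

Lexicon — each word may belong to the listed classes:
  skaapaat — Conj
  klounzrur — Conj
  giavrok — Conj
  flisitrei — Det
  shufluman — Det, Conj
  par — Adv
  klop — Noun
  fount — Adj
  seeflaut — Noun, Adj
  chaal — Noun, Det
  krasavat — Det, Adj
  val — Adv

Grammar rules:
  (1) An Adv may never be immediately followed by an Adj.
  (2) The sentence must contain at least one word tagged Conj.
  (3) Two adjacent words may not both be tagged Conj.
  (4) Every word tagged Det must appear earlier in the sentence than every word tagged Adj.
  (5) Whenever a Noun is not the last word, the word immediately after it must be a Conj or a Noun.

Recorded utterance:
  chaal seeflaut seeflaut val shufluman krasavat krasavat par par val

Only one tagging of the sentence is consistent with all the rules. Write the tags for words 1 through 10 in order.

Candidates per position — 1:chaal {Noun,Det}; 2:seeflaut {Noun,Adj}; 3:seeflaut {Noun,Adj}; 4:val {Adv}; 5:shufluman {Det,Conj}; 6:krasavat {Det,Adj}; 7:krasavat {Det,Adj}; 8:par {Adv}; 9:par {Adv}; 10:val {Adv}.
If word 1 were Noun, no tagging could satisfy rule 5; so word 1 is Det.
If word 2 were Noun, no tagging could satisfy rule 5; so word 2 is Adj.
If word 3 were Noun, no tagging could satisfy rule 5; so word 3 is Adj.
If word 5 were Det, no tagging could satisfy rule 2; so word 5 is Conj.
If word 6 were Det, no tagging could satisfy rule 4; so word 6 is Adj.
If word 7 were Det, no tagging could satisfy rule 4; so word 7 is Adj.
The only consistent sequence is: Det Adj Adj Adv Conj Adj Adj Adv Adv Adv.
Check: rule 1 holds; rule 2 holds; rule 3 holds; rule 4 holds; rule 5 holds.

Det Adj Adj Adv Conj Adj Adj Adv Adv Adv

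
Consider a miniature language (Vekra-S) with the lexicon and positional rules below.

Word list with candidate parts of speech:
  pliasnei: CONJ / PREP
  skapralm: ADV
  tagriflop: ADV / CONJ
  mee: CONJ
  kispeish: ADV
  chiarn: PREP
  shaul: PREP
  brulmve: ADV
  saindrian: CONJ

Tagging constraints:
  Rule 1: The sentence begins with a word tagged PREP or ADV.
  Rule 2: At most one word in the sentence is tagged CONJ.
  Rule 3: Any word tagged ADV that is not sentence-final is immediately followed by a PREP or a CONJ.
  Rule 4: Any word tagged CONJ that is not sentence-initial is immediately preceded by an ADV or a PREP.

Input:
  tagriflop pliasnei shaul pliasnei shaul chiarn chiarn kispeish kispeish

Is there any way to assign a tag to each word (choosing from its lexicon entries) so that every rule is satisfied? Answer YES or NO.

NO

Candidates per position — 1:tagriflop {ADV,CONJ}; 2:pliasnei {CONJ,PREP}; 3:shaul {PREP}; 4:pliasnei {CONJ,PREP}; 5:shaul {PREP}; 6:chiarn {PREP}; 7:chiarn {PREP}; 8:kispeish {ADV}; 9:kispeish {ADV}.
Rule 3 cannot be satisfied by any choice of tags from the lexicon.
So there is no consistent tagging.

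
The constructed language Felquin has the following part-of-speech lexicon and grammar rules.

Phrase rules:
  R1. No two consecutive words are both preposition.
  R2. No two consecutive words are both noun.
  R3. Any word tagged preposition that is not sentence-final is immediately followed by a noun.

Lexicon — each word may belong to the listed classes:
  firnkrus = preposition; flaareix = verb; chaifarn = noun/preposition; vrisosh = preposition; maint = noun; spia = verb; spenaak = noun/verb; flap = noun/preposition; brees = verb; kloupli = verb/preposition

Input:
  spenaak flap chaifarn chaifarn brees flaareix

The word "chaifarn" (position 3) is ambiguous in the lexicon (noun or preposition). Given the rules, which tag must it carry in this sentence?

Candidates per position — 1:spenaak {noun,verb}; 2:flap {noun,preposition}; 3:chaifarn {noun,preposition}; 4:chaifarn {noun,preposition}; 5:brees {verb}; 6:flaareix {verb}.
If word 4 were preposition, no tagging could satisfy rule 3; so word 4 is noun.
If word 3 were noun, no tagging could satisfy rule 2; so word 3 is preposition.
If word 2 were preposition, no tagging could satisfy rule 1; so word 2 is noun.
If word 1 were noun, no tagging could satisfy rule 2; so word 1 is verb.
The only consistent sequence is: verb noun preposition noun verb verb.
Check: rule 1 satisfied; rule 2 satisfied; rule 3 satisfied.

preposition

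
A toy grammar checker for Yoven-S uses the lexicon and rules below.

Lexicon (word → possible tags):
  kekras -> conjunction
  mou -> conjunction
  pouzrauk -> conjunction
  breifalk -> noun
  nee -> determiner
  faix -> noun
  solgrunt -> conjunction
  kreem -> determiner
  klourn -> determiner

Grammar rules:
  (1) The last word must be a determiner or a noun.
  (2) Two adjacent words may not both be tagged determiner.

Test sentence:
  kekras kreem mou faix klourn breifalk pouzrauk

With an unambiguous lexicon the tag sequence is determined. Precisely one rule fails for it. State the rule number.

Fixed tagging: conjunction determiner conjunction noun determiner noun conjunction.
Rule check: R1 fails, R2 ok.
Only rule 1 fails.

1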